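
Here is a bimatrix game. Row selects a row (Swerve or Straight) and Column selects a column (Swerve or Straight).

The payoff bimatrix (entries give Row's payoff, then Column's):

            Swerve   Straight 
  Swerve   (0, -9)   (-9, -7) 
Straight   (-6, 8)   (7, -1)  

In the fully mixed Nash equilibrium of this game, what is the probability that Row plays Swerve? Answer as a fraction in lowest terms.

Let r be the probability that Row plays Swerve. In a completely mixed equilibrium, Column must be indifferent between Swerve and Straight.
Column's expected payoff from Swerve is −9r + 8(1−r); from Straight it is −7r − (1−r).
Setting these equal: −17r + 8 = −6r − 1, so r = 9/11.

9/11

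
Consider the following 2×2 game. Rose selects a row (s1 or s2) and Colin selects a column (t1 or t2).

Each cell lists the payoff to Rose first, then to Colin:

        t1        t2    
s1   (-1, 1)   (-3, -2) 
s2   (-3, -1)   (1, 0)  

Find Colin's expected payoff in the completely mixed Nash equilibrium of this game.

First find x, the probability Rose plays s1, from Colin's indifference between t1 and t2: x − (1−x) = −2x, giving x = 1/4.
Since Colin is indifferent in equilibrium, Colin's expected payoff equals the payoff from either column against (1/4, 3/4). Using t1: (1/4) − (3/4) = -1/2.

-1/2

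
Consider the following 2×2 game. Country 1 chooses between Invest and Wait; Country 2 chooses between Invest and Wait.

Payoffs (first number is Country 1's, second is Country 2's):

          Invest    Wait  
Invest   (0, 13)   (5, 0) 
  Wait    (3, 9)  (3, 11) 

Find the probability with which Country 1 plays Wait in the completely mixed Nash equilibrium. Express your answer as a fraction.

13/15

Let r be the probability that Country 1 plays Invest. In a completely mixed equilibrium, Country 2 must be indifferent between Invest and Wait.
Country 2's expected payoff from Invest is 13r + 9(1−r); from Wait it is 11(1−r).
Setting these equal: 4r + 9 = −11r + 11, so r = 2/15.
Therefore Country 1 plays Wait with probability 1 − 2/15 = 13/15.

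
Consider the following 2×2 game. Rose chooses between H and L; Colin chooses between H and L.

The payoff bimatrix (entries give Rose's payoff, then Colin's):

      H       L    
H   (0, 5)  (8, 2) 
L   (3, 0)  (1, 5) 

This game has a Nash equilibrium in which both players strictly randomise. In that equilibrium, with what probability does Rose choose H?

Let x be the probability that Rose plays H. In a completely mixed equilibrium, Colin must be indifferent between H and L.
Colin's expected payoff from H is 5x; from L it is 2x + 5(1−x).
Setting these equal: 5x = −3x + 5, so x = 5/8.

5/8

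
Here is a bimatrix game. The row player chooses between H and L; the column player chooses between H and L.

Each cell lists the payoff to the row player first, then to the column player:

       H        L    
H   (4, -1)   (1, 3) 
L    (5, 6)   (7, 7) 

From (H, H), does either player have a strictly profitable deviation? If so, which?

Both

The row player at (H, H) earns 4; deviating to L yields 5 — a strict improvement.
The column player earns -1; deviating to L yields 3 — a strict improvement.
Both the row player and the column player have strictly profitable deviations.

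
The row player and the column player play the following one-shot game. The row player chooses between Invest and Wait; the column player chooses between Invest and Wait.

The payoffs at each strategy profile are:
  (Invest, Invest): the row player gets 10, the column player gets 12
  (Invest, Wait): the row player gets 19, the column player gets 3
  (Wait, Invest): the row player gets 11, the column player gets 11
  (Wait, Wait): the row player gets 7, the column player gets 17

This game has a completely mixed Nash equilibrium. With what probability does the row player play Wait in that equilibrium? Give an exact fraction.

Let x be the probability that the row player plays Invest. In a completely mixed equilibrium, the column player must be indifferent between Invest and Wait.
The column player's expected payoff from Invest is 12x + 11(1−x); from Wait it is 3x + 17(1−x).
Setting these equal: x + 11 = −14x + 17, so x = 2/5.
Therefore the row player plays Wait with probability 1 − 2/5 = 3/5.

3/5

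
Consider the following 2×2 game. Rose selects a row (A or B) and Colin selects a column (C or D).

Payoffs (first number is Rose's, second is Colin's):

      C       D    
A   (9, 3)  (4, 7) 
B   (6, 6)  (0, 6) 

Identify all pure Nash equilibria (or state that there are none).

(A, D)

(A, C): Colin prefers D (7 > 3) — not an equilibrium.
(A, D): Rose gets 4 ≥ 0 from B, and Colin gets 7 ≥ 3 from C — Nash equilibrium.
(B, C): Rose prefers A (9 > 6) — not an equilibrium.
(B, D): Rose prefers A (4 > 0) — not an equilibrium.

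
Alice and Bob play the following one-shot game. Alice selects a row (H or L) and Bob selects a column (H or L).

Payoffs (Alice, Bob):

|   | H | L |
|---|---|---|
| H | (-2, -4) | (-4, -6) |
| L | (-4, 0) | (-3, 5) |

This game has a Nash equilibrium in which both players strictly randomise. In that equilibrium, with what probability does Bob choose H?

Let y be the probability that Bob plays H. In a completely mixed equilibrium, Alice must be indifferent between H and L.
Alice's expected payoff from H is −2y − 4(1−y); from L it is −4y − 3(1−y).
Setting these equal: 2y − 4 = −y − 3, so y = 1/3.

1/3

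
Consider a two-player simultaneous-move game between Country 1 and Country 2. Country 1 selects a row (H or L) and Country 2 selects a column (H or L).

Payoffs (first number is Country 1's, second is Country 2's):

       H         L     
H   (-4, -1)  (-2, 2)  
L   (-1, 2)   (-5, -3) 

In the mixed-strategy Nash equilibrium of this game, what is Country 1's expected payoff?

First find q, the probability Country 2 plays H, from Country 1's indifference between H and L: −4q − 2(1−q) = −q − 5(1−q), giving q = 1/2.
Since Country 1 is indifferent in equilibrium, Country 1's expected payoff equals the payoff from either row against (1/2, 1/2). Using H: −4(1/2) − 2(1/2) = -3.

-3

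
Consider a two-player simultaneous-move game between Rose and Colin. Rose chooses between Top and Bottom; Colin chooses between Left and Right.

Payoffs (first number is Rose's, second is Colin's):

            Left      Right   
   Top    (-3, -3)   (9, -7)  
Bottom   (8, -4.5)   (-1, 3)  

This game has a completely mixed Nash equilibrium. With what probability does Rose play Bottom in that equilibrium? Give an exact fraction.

8/23

Let p be the probability that Rose plays Top. In a completely mixed equilibrium, Colin must be indifferent between Left and Right.
Colin's expected payoff from Left is −3p − 4.5(1−p); from Right it is −7p + 3(1−p).
Setting these equal: 1.5p − 4.5 = −10p + 3, so p = 15/23.
Therefore Rose plays Bottom with probability 1 − 15/23 = 8/23.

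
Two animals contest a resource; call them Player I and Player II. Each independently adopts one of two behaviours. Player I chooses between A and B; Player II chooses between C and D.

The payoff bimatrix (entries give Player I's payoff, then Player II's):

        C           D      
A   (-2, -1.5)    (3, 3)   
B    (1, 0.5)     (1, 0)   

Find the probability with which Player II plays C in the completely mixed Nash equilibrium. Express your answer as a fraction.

2/5

Let c be the probability that Player II plays C. In a completely mixed equilibrium, Player I must be indifferent between A and B.
Player I's expected payoff from A is −2c + 3(1−c); from B it is c + (1−c).
Setting these equal: −5c + 3 = 1, so c = 2/5.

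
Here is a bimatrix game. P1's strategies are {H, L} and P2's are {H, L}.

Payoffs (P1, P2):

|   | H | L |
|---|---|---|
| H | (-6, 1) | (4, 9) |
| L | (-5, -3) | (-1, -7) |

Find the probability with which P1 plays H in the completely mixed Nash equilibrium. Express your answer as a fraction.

Let p be the probability that P1 plays H. In a completely mixed equilibrium, P2 must be indifferent between H and L.
P2's expected payoff from H is p − 3(1−p); from L it is 9p − 7(1−p).
Setting these equal: 4p − 3 = 16p − 7, so p = 1/3.

1/3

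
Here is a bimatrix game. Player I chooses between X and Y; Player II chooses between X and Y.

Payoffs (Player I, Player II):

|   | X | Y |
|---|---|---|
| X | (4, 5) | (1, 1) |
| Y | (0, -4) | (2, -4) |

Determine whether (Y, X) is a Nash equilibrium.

At (Y, X), Player I earns 0; switching to X would give 4, so Player I would deviate.
Player II earns -4; switching to Y would give -4, so Player II has no profitable deviation.
Since at least one player can profitably deviate, this is not a Nash equilibrium.

No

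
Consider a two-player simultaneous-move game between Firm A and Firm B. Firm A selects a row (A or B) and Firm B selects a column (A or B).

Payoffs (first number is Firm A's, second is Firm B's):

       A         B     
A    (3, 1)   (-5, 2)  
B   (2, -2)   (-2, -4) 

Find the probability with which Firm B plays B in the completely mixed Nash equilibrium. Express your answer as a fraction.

Let y be the probability that Firm B plays A. In a completely mixed equilibrium, Firm A must be indifferent between A and B.
Firm A's expected payoff from A is 3y − 5(1−y); from B it is 2y − 2(1−y).
Setting these equal: 8y − 5 = 4y − 2, so y = 3/4.
Therefore Firm B plays B with probability 1 − 3/4 = 1/4.

1/4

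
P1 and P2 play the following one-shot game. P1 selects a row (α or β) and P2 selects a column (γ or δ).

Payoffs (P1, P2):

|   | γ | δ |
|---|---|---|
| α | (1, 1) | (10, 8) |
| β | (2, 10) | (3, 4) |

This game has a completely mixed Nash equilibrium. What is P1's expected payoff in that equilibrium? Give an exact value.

17/8

First find q, the probability P2 plays γ, from P1's indifference between α and β: q + 10(1−q) = 2q + 3(1−q), giving q = 7/8.
Since P1 is indifferent in equilibrium, P1's expected payoff equals the payoff from either row against (7/8, 1/8). Using α: (7/8) + 10(1/8) = 17/8.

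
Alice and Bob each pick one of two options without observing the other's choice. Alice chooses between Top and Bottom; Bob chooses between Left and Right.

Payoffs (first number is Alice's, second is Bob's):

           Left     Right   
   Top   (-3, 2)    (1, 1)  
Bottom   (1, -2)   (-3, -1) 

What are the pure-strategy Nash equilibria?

none

(Top, Left): Alice prefers Bottom (1 > -3) — not an equilibrium.
(Top, Right): Bob prefers Left (2 > 1) — not an equilibrium.
(Bottom, Left): Bob prefers Right (-1 > -2) — not an equilibrium.
(Bottom, Right): Alice prefers Top (1 > -3) — not an equilibrium.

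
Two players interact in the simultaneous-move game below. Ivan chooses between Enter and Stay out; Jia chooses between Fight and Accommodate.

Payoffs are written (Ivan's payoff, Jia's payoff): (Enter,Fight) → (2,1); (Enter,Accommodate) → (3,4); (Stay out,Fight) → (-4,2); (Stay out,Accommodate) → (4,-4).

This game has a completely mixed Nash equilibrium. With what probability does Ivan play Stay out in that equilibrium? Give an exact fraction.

Let x be the probability that Ivan plays Enter. In a completely mixed equilibrium, Jia must be indifferent between Fight and Accommodate.
Jia's expected payoff from Fight is x + 2(1−x); from Accommodate it is 4x − 4(1−x).
Setting these equal: −x + 2 = 8x − 4, so x = 2/3.
Therefore Ivan plays Stay out with probability 1 − 2/3 = 1/3.

1/3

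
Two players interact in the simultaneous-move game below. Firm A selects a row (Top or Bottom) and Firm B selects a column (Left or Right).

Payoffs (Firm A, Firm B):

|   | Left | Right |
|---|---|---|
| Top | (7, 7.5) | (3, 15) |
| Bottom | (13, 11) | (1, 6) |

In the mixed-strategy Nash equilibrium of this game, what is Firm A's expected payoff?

4

First find q, the probability Firm B plays Left, from Firm A's indifference between Top and Bottom: 7q + 3(1−q) = 13q + (1−q), giving q = 1/4.
Since Firm A is indifferent in equilibrium, Firm A's expected payoff equals the payoff from either row against (1/4, 3/4). Using Top: 7(1/4) + 3(3/4) = 4.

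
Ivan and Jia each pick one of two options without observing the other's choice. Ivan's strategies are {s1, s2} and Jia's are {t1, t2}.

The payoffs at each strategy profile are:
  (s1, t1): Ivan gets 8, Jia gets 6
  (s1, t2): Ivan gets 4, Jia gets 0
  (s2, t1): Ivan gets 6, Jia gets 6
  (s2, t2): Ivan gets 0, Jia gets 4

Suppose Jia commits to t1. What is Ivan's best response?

s1

Against t1, Ivan earns 8 from s1 and 6 from s2.
So s1 is the best response.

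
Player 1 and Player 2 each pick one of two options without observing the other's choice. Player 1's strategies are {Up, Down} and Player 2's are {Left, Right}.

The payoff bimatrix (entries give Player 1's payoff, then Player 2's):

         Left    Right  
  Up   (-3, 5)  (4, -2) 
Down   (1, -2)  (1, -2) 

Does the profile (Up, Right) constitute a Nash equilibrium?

No

At (Up, Right), Player 1 earns 4; switching to Down would give 1, so Player 1 has no profitable deviation.
Player 2 earns -2; switching to Left would give 5, so Player 2 would deviate.
Since at least one player can profitably deviate, this is not a Nash equilibrium.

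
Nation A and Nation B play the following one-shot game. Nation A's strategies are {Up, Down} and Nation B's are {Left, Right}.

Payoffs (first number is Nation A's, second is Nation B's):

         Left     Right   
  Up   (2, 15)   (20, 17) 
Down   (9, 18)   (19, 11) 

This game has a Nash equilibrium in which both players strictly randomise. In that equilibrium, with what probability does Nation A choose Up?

Let x be the probability that Nation A plays Up. In a completely mixed equilibrium, Nation B must be indifferent between Left and Right.
Nation B's expected payoff from Left is 15x + 18(1−x); from Right it is 17x + 11(1−x).
Setting these equal: −3x + 18 = 6x + 11, so x = 7/9.

7/9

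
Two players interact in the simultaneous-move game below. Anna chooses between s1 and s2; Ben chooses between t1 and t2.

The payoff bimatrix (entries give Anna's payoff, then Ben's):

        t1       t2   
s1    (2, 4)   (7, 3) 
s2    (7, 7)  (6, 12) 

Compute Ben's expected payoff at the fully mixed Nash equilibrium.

9/2

First find p, the probability Anna plays s1, from Ben's indifference between t1 and t2: 4p + 7(1−p) = 3p + 12(1−p), giving p = 5/6.
Since Ben is indifferent in equilibrium, Ben's expected payoff equals the payoff from either column against (5/6, 1/6). Using t1: 4(5/6) + 7(1/6) = 9/2.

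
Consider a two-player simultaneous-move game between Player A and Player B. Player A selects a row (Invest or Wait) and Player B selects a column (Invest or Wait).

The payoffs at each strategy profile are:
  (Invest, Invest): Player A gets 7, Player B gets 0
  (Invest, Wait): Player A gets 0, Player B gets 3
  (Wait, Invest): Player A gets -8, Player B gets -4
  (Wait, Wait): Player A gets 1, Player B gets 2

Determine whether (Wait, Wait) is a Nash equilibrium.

At (Wait, Wait), Player A earns 1; switching to Invest would give 0, so Player A has no profitable deviation.
Player B earns 2; switching to Invest would give -4, so Player B has no profitable deviation.
Neither player can gain by a unilateral deviation, so this profile is a Nash equilibrium.

Yes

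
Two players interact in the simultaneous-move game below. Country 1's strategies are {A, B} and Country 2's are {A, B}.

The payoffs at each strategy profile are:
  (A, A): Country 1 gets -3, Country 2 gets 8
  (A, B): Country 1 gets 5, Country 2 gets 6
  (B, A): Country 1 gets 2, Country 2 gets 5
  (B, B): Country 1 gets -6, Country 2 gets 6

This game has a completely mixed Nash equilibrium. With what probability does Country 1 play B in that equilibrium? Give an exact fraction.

Let r be the probability that Country 1 plays A. In a completely mixed equilibrium, Country 2 must be indifferent between A and B.
Country 2's expected payoff from A is 8r + 5(1−r); from B it is 6r + 6(1−r).
Setting these equal: 3r + 5 = 6, so r = 1/3.
Therefore Country 1 plays B with probability 1 − 1/3 = 2/3.

2/3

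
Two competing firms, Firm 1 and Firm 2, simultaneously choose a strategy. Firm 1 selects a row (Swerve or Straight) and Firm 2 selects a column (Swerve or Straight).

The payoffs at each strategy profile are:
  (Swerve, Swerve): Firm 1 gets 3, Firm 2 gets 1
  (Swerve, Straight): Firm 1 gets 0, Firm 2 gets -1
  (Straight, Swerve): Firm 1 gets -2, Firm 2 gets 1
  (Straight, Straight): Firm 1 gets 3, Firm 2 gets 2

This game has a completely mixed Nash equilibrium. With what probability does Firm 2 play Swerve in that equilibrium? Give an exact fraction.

3/8

Let q be the probability that Firm 2 plays Swerve. In a completely mixed equilibrium, Firm 1 must be indifferent between Swerve and Straight.
Firm 1's expected payoff from Swerve is 3q; from Straight it is −2q + 3(1−q).
Setting these equal: 3q = −5q + 3, so q = 3/8.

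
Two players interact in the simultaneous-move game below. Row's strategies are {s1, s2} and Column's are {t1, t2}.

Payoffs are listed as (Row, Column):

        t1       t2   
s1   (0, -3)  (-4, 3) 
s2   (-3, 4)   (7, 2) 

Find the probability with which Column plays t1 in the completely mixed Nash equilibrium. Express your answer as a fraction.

Let y be the probability that Column plays t1. In a completely mixed equilibrium, Row must be indifferent between s1 and s2.
Row's expected payoff from s1 is −4(1−y); from s2 it is −3y + 7(1−y).
Setting these equal: 4y − 4 = −10y + 7, so y = 11/14.

11/14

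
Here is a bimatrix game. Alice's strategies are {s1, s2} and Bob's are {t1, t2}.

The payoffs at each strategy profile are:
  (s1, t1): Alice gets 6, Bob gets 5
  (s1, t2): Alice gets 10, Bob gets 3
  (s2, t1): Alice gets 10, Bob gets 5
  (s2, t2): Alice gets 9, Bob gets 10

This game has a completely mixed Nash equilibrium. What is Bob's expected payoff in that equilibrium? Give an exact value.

5

First find x, the probability Alice plays s1, from Bob's indifference between t1 and t2: 5x + 5(1−x) = 3x + 10(1−x), giving x = 5/7.
Since Bob is indifferent in equilibrium, Bob's expected payoff equals the payoff from either column against (5/7, 2/7). Using t1: 5(5/7) + 5(2/7) = 5.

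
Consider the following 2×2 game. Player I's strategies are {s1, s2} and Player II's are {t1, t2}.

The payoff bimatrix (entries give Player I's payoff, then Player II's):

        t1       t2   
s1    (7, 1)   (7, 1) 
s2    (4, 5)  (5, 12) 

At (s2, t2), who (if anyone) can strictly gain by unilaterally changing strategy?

Player I

Player I at (s2, t2) earns 5; deviating to s1 yields 7 — a strict improvement.
Player II earns 12; deviating to t1 yields 5 — not better.
Only Player I has a strictly profitable deviation.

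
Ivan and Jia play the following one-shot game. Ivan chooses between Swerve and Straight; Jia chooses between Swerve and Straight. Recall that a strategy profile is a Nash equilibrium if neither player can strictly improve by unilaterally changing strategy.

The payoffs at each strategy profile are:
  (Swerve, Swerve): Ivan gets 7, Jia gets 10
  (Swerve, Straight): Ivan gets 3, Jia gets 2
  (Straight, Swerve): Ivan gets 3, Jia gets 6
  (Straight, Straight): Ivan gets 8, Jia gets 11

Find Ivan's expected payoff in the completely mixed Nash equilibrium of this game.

First find y, the probability Jia plays Swerve, from Ivan's indifference between Swerve and Straight: 7y + 3(1−y) = 3y + 8(1−y), giving y = 5/9.
Since Ivan is indifferent in equilibrium, Ivan's expected payoff equals the payoff from either row against (5/9, 4/9). Using Swerve: 7(5/9) + 3(4/9) = 47/9.

47/9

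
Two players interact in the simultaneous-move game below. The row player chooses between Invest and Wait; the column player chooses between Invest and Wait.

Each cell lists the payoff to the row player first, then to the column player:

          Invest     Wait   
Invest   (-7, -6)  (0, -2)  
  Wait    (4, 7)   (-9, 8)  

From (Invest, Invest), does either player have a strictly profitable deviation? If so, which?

Both

The row player at (Invest, Invest) earns -7; deviating to Wait yields 4 — a strict improvement.
The column player earns -6; deviating to Wait yields -2 — a strict improvement.
Both the row player and the column player have strictly profitable deviations.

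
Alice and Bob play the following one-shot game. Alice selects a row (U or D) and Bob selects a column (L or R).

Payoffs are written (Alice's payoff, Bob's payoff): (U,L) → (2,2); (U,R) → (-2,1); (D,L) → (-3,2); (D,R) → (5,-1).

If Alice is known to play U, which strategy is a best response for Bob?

Against U, Bob earns 2 from L and 1 from R.
So L is the best response.

L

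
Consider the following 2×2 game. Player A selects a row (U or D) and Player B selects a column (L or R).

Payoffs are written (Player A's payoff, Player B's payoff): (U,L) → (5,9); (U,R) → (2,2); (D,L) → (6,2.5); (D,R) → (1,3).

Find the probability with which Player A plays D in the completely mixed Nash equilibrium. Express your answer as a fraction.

Let p be the probability that Player A plays U. In a completely mixed equilibrium, Player B must be indifferent between L and R.
Player B's expected payoff from L is 9p + 2.5(1−p); from R it is 2p + 3(1−p).
Setting these equal: 6.5p + 2.5 = −p + 3, so p = 1/15.
Therefore Player A plays D with probability 1 − 1/15 = 14/15.

14/15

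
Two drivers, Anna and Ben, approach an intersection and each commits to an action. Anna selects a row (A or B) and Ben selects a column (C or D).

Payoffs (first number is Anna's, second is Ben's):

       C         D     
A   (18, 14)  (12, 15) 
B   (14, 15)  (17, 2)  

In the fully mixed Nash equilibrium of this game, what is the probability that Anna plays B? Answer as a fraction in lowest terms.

Let p be the probability that Anna plays A. In a completely mixed equilibrium, Ben must be indifferent between C and D.
Ben's expected payoff from C is 14p + 15(1−p); from D it is 15p + 2(1−p).
Setting these equal: −p + 15 = 13p + 2, so p = 13/14.
Therefore Anna plays B with probability 1 − 13/14 = 1/14.

1/14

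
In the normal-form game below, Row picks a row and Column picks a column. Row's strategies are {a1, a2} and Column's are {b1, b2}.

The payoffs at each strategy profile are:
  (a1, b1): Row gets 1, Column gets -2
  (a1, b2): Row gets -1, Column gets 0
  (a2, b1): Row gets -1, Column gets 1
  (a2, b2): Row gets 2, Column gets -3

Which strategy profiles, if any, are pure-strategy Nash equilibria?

none

(a1, b1): Column prefers b2 (0 > -2) — not an equilibrium.
(a1, b2): Row prefers a2 (2 > -1) — not an equilibrium.
(a2, b1): Row prefers a1 (1 > -1) — not an equilibrium.
(a2, b2): Column prefers b1 (1 > -3) — not an equilibrium.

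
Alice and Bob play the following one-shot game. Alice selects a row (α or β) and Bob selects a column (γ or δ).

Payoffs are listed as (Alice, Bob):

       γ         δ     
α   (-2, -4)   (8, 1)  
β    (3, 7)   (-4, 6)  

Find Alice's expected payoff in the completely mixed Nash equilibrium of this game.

16/17

First find q, the probability Bob plays γ, from Alice's indifference between α and β: −2q + 8(1−q) = 3q − 4(1−q), giving q = 12/17.
Since Alice is indifferent in equilibrium, Alice's expected payoff equals the payoff from either row against (12/17, 5/17). Using α: −2(12/17) + 8(5/17) = 16/17.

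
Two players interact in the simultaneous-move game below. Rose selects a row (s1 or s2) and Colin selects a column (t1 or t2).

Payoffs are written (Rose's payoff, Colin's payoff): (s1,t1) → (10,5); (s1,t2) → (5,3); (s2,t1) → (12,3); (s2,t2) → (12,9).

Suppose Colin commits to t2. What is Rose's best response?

Against t2, Rose earns 5 from s1 and 12 from s2.
So s2 is the best response.

s2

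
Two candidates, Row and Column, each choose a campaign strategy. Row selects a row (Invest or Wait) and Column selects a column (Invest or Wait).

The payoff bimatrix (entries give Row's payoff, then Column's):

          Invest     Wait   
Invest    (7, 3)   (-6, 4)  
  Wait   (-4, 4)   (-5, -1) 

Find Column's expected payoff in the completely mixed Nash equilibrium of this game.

19/6

First find p, the probability Row plays Invest, from Column's indifference between Invest and Wait: 3p + 4(1−p) = 4p − (1−p), giving p = 5/6.
Since Column is indifferent in equilibrium, Column's expected payoff equals the payoff from either column against (5/6, 1/6). Using Invest: 3(5/6) + 4(1/6) = 19/6.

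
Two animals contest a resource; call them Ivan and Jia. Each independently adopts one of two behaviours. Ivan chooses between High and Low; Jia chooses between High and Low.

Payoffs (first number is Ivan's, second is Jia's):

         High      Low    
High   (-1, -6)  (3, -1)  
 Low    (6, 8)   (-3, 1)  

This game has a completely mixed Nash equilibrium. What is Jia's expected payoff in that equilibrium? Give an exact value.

First find x, the probability Ivan plays High, from Jia's indifference between High and Low: −6x + 8(1−x) = −x + (1−x), giving x = 7/12.
Since Jia is indifferent in equilibrium, Jia's expected payoff equals the payoff from either column against (7/12, 5/12). Using High: −6(7/12) + 8(5/12) = -1/6.

-1/6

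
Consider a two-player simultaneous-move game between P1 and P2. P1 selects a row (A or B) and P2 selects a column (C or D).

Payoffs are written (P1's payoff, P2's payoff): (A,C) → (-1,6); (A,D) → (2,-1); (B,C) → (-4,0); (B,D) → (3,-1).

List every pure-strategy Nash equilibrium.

(A, C): P1 gets -1 ≥ -4 from B, and P2 gets 6 ≥ -1 from D — Nash equilibrium.
(A, D): P1 prefers B (3 > 2); P2 prefers C (6 > -1) — not an equilibrium.
(B, C): P1 prefers A (-1 > -4) — not an equilibrium.
(B, D): P2 prefers C (0 > -1) — not an equilibrium.

(A, C)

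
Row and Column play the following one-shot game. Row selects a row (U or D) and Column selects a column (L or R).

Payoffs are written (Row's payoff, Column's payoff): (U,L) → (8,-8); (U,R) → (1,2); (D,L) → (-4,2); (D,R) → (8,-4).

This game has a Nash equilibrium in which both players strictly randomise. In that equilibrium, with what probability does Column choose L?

7/19

Let c be the probability that Column plays L. In a completely mixed equilibrium, Row must be indifferent between U and D.
Row's expected payoff from U is 8c + (1−c); from D it is −4c + 8(1−c).
Setting these equal: 7c + 1 = −12c + 8, so c = 7/19.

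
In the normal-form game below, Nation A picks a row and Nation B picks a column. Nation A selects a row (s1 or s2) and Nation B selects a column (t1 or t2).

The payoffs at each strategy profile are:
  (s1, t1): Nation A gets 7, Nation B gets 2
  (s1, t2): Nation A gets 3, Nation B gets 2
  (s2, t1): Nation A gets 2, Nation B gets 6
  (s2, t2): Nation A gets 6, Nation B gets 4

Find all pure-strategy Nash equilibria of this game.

(s1, t1)

(s1, t1): Nation A gets 7 ≥ 2 from s2, and Nation B gets 2 ≥ 2 from t2 — Nash equilibrium.
(s1, t2): Nation A prefers s2 (6 > 3) — not an equilibrium.
(s2, t1): Nation A prefers s1 (7 > 2) — not an equilibrium.
(s2, t2): Nation B prefers t1 (6 > 4) — not an equilibrium.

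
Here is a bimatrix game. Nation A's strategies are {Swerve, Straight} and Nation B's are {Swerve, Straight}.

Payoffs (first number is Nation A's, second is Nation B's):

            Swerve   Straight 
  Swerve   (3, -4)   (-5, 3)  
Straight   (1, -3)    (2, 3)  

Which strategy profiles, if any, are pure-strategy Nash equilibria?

(Swerve, Swerve): Nation B prefers Straight (3 > -4) — not an equilibrium.
(Swerve, Straight): Nation A prefers Straight (2 > -5) — not an equilibrium.
(Straight, Swerve): Nation A prefers Swerve (3 > 1); Nation B prefers Straight (3 > -3) — not an equilibrium.
(Straight, Straight): Nation A gets 2 ≥ -5 from Swerve, and Nation B gets 3 ≥ -3 from Swerve — Nash equilibrium.

(Straight, Straight)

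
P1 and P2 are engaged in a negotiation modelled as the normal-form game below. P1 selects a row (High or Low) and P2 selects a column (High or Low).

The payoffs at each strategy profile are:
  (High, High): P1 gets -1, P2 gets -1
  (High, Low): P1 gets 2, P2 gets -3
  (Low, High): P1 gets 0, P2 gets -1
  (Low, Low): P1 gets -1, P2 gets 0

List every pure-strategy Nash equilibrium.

none

(High, High): P1 prefers Low (0 > -1) — not an equilibrium.
(High, Low): P2 prefers High (-1 > -3) — not an equilibrium.
(Low, High): P2 prefers Low (0 > -1) — not an equilibrium.
(Low, Low): P1 prefers High (2 > -1) — not an equilibrium.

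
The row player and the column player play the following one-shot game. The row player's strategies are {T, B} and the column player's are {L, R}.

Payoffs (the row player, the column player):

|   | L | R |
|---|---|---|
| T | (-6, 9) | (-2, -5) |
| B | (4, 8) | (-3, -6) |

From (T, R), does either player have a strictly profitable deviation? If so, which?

The column player

The row player at (T, R) earns -2; deviating to B yields -3 — not better.
The column player earns -5; deviating to L yields 9 — a strict improvement.
Only the column player has a strictly profitable deviation.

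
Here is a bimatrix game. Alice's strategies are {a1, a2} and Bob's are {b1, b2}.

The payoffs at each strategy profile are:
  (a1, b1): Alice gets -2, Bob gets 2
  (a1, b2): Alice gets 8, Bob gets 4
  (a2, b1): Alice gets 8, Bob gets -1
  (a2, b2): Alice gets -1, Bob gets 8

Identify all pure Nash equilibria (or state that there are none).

(a1, b1): Alice prefers a2 (8 > -2); Bob prefers b2 (4 > 2) — not an equilibrium.
(a1, b2): Alice gets 8 ≥ -1 from a2, and Bob gets 4 ≥ 2 from b1 — Nash equilibrium.
(a2, b1): Bob prefers b2 (8 > -1) — not an equilibrium.
(a2, b2): Alice prefers a1 (8 > -1) — not an equilibrium.

(a1, b2)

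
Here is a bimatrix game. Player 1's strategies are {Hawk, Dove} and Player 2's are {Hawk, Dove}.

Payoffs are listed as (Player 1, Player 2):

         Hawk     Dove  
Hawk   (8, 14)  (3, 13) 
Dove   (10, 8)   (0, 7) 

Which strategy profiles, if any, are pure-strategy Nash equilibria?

(Dove, Hawk)

(Hawk, Hawk): Player 1 prefers Dove (10 > 8) — not an equilibrium.
(Hawk, Dove): Player 2 prefers Hawk (14 > 13) — not an equilibrium.
(Dove, Hawk): Player 1 gets 10 ≥ 8 from Hawk, and Player 2 gets 8 ≥ 7 from Dove — Nash equilibrium.
(Dove, Dove): Player 1 prefers Hawk (3 > 0); Player 2 prefers Hawk (8 > 7) — not an equilibrium.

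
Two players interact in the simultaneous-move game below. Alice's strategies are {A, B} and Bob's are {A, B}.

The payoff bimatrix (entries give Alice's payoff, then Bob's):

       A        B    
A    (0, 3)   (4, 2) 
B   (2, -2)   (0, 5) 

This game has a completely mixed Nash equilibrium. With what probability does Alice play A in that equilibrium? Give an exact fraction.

7/8

Let x be the probability that Alice plays A. In a completely mixed equilibrium, Bob must be indifferent between A and B.
Bob's expected payoff from A is 3x − 2(1−x); from B it is 2x + 5(1−x).
Setting these equal: 5x − 2 = −3x + 5, so x = 7/8.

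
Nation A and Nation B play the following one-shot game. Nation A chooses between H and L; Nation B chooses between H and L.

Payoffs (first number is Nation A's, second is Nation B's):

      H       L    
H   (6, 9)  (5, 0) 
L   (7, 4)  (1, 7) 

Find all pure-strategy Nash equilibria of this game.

none

(H, H): Nation A prefers L (7 > 6) — not an equilibrium.
(H, L): Nation B prefers H (9 > 0) — not an equilibrium.
(L, H): Nation B prefers L (7 > 4) — not an equilibrium.
(L, L): Nation A prefers H (5 > 1) — not an equilibrium.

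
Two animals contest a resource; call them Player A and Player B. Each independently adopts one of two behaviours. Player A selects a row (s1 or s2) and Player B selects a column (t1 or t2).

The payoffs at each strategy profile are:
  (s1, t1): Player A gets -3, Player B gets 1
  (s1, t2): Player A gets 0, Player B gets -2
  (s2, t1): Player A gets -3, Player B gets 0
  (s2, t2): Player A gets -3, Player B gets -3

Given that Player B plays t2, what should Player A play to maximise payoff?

Against t2, Player A earns 0 from s1 and -3 from s2.
So s1 is the best response.

s1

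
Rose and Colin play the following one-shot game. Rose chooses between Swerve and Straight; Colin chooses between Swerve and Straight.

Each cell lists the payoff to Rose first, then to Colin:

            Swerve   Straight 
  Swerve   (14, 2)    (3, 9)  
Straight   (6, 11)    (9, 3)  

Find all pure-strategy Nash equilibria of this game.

none

(Swerve, Swerve): Colin prefers Straight (9 > 2) — not an equilibrium.
(Swerve, Straight): Rose prefers Straight (9 > 3) — not an equilibrium.
(Straight, Swerve): Rose prefers Swerve (14 > 6) — not an equilibrium.
(Straight, Straight): Colin prefers Swerve (11 > 3) — not an equilibrium.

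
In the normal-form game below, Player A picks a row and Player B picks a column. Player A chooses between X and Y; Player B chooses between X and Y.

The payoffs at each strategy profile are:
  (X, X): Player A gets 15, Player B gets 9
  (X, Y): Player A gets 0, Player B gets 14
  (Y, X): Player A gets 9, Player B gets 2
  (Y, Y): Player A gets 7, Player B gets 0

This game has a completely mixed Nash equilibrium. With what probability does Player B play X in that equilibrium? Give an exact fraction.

Let y be the probability that Player B plays X. In a completely mixed equilibrium, Player A must be indifferent between X and Y.
Player A's expected payoff from X is 15y; from Y it is 9y + 7(1−y).
Setting these equal: 15y = 2y + 7, so y = 7/13.

7/13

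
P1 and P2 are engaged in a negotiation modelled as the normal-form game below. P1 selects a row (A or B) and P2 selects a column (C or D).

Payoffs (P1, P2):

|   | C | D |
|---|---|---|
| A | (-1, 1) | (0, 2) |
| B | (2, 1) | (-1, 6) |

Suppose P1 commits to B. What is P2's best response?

Against B, P2 earns 1 from C and 6 from D.
So D is the best response.

D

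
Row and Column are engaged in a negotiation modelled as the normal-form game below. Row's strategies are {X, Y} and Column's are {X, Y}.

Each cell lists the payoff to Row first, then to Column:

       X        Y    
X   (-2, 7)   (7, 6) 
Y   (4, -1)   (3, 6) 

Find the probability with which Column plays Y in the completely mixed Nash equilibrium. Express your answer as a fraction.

Let q be the probability that Column plays X. In a completely mixed equilibrium, Row must be indifferent between X and Y.
Row's expected payoff from X is −2q + 7(1−q); from Y it is 4q + 3(1−q).
Setting these equal: −9q + 7 = q + 3, so q = 2/5.
Therefore Column plays Y with probability 1 − 2/5 = 3/5.

3/5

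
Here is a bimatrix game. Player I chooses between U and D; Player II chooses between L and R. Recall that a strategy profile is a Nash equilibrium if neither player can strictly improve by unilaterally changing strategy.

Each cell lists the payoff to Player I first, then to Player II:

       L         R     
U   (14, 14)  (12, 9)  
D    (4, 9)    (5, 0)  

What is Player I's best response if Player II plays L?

Against L, Player I earns 14 from U and 4 from D.
So U is the best response.

U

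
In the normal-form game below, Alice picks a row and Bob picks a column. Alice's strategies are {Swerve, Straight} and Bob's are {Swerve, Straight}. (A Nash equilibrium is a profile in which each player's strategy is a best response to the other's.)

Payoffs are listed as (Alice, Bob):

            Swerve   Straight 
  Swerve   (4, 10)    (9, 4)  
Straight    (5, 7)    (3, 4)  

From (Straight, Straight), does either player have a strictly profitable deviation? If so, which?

Alice at (Straight, Straight) earns 3; deviating to Swerve yields 9 — a strict improvement.
Bob earns 4; deviating to Swerve yields 7 — a strict improvement.
Both Alice and Bob have strictly profitable deviations.

Both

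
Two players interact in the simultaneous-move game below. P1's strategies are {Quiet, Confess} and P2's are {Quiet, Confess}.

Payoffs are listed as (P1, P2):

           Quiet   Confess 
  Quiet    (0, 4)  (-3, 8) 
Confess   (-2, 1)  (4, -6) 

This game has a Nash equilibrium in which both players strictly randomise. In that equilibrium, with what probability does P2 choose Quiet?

Let q be the probability that P2 plays Quiet. In a completely mixed equilibrium, P1 must be indifferent between Quiet and Confess.
P1's expected payoff from Quiet is −3(1−q); from Confess it is −2q + 4(1−q).
Setting these equal: 3q − 3 = −6q + 4, so q = 7/9.

7/9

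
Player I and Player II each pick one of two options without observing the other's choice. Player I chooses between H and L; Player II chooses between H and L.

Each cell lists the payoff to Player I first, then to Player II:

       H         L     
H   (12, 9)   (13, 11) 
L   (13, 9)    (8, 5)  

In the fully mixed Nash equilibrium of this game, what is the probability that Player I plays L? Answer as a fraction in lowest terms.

Let p be the probability that Player I plays H. In a completely mixed equilibrium, Player II must be indifferent between H and L.
Player II's expected payoff from H is 9p + 9(1−p); from L it is 11p + 5(1−p).
Setting these equal: 9 = 6p + 5, so p = 2/3.
Therefore Player I plays L with probability 1 − 2/3 = 1/3.

1/3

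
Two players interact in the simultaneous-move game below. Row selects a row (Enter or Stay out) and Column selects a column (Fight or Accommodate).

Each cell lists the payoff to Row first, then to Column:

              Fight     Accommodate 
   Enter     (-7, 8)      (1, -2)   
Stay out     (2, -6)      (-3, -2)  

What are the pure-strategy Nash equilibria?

(Enter, Fight): Row prefers Stay out (2 > -7) — not an equilibrium.
(Enter, Accommodate): Column prefers Fight (8 > -2) — not an equilibrium.
(Stay out, Fight): Column prefers Accommodate (-2 > -6) — not an equilibrium.
(Stay out, Accommodate): Row prefers Enter (1 > -3) — not an equilibrium.

none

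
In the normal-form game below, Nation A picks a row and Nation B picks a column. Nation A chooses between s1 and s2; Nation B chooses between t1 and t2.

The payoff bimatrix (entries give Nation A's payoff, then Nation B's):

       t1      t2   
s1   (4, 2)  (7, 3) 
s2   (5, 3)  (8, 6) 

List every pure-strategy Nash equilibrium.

(s2, t2)

(s1, t1): Nation A prefers s2 (5 > 4); Nation B prefers t2 (3 > 2) — not an equilibrium.
(s1, t2): Nation A prefers s2 (8 > 7) — not an equilibrium.
(s2, t1): Nation B prefers t2 (6 > 3) — not an equilibrium.
(s2, t2): Nation A gets 8 ≥ 7 from s1, and Nation B gets 6 ≥ 3 from t1 — Nash equilibrium.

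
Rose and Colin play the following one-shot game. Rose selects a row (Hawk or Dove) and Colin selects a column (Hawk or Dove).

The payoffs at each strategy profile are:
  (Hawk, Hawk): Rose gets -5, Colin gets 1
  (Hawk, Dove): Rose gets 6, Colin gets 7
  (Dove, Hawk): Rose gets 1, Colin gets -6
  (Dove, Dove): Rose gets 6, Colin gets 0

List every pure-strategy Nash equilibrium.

(Hawk, Hawk): Rose prefers Dove (1 > -5); Colin prefers Dove (7 > 1) — not an equilibrium.
(Hawk, Dove): Rose gets 6 ≥ 6 from Dove, and Colin gets 7 ≥ 1 from Hawk — Nash equilibrium.
(Dove, Hawk): Colin prefers Dove (0 > -6) — not an equilibrium.
(Dove, Dove): Rose gets 6 ≥ 6 from Hawk, and Colin gets 0 ≥ -6 from Hawk — Nash equilibrium.

(Hawk, Dove) and (Dove, Dove)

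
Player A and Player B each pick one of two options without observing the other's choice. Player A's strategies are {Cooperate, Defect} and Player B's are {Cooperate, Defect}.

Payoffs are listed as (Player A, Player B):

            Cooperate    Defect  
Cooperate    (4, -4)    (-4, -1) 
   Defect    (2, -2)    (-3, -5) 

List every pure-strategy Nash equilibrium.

none

(Cooperate, Cooperate): Player B prefers Defect (-1 > -4) — not an equilibrium.
(Cooperate, Defect): Player A prefers Defect (-3 > -4) — not an equilibrium.
(Defect, Cooperate): Player A prefers Cooperate (4 > 2) — not an equilibrium.
(Defect, Defect): Player B prefers Cooperate (-2 > -5) — not an equilibrium.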